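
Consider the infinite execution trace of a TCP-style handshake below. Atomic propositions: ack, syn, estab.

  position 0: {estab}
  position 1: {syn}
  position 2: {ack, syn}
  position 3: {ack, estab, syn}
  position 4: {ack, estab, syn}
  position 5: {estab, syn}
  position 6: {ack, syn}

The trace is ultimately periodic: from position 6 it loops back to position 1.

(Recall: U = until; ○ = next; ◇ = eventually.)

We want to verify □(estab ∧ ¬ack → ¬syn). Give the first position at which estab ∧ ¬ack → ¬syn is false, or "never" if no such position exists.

Check estab ∧ ¬ack → ¬syn at each position in order: 0 ✓, 1 ✓, 2 ✓, 3 ✓, 4 ✓.
At position 5 the labels are {estab, syn}, so estab ∧ ¬ack → ¬syn is false there. This is the first violation.

5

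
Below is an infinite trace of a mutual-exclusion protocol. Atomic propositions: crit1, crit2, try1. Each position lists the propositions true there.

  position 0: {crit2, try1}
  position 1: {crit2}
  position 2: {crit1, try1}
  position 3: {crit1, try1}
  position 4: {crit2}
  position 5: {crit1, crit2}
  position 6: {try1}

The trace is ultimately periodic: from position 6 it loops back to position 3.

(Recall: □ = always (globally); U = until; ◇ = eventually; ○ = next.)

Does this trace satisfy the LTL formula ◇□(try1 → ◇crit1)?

□(try1 → ◇crit1) holds at position 0, which is reachable from 0, so ◇□(try1 → ◇crit1) holds.

Holds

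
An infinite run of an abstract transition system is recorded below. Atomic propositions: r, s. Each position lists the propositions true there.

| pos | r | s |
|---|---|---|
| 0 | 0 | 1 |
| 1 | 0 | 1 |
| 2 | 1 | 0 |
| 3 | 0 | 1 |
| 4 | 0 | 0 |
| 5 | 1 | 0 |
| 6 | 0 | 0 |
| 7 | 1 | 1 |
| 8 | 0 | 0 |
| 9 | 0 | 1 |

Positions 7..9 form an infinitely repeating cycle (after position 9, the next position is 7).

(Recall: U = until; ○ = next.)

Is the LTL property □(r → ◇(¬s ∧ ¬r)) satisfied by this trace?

Yes

r → ◇(¬s ∧ ¬r) holds at every position 0..9, and those are all positions ever visited, so □(r → ◇(¬s ∧ ¬r)) holds.
Positions where r holds: 2, 5, 7.
Check ◇(¬s ∧ ¬r) at each: 2→ok, 5→ok, 7→ok.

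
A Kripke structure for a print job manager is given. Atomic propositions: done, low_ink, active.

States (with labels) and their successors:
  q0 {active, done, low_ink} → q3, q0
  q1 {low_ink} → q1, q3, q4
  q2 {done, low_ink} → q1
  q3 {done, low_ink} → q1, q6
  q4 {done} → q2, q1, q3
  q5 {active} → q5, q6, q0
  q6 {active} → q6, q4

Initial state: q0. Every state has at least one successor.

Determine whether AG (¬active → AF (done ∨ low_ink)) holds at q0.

Yes

States satisfying ¬active → AF (done ∨ low_ink): {q0, q1, q2, q3, q4, q5, q6}.
States satisfying AG (¬active → AF (done ∨ low_ink)): {q0, q1, q2, q3, q4, q5, q6}.
Every state reachable from q0 satisfies ¬active → AF (done ∨ low_ink).
q0 ∈ Sat(AG (¬active → AF (done ∨ low_ink))).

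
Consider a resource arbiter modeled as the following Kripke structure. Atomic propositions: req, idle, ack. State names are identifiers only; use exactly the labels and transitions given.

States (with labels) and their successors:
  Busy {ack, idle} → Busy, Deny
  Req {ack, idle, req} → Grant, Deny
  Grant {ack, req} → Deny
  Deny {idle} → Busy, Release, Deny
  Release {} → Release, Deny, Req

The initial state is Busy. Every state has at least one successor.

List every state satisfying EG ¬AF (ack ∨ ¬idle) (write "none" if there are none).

{Deny}

States satisfying ¬AF (ack ∨ ¬idle): {Deny}.
States satisfying EG ¬AF (ack ∨ ¬idle): {Deny}.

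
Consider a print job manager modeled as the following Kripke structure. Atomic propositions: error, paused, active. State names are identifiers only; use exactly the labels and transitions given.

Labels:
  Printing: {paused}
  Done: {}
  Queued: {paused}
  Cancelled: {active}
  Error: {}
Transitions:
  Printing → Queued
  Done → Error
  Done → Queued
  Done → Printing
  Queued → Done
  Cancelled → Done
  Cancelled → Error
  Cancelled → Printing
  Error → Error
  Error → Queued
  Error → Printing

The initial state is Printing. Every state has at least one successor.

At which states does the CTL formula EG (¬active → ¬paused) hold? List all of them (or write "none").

{Done, Cancelled, Error}

States satisfying ¬active → ¬paused: {Done, Cancelled, Error}.
States satisfying EG (¬active → ¬paused): {Done, Cancelled, Error}.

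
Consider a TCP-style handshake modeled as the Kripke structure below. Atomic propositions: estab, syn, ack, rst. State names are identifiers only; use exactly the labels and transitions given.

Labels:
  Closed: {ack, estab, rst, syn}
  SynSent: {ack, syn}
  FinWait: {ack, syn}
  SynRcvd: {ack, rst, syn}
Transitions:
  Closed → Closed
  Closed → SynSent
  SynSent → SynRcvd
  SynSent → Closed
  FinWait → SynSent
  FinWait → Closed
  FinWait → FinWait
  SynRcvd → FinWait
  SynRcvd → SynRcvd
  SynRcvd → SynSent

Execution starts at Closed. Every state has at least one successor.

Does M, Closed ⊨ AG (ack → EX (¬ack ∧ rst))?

States satisfying ack → EX (¬ack ∧ rst): ∅.
States satisfying AG (ack → EX (¬ack ∧ rst)): ∅.
Closed is reachable from Closed and violates ack → EX (¬ack ∧ rst), so AG fails at Closed.
Closed ∉ Sat(AG (ack → EX (¬ack ∧ rst))).

Violated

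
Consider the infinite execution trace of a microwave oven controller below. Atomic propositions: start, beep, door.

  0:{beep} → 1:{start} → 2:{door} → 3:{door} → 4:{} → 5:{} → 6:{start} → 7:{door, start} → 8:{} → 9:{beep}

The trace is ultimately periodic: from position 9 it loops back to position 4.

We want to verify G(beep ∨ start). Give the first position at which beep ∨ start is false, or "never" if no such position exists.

Check beep ∨ start at each position in order: 0 ✓, 1 ✓.
At position 2 the labels are {door}, so beep ∨ start is false there. This is the first violation.

2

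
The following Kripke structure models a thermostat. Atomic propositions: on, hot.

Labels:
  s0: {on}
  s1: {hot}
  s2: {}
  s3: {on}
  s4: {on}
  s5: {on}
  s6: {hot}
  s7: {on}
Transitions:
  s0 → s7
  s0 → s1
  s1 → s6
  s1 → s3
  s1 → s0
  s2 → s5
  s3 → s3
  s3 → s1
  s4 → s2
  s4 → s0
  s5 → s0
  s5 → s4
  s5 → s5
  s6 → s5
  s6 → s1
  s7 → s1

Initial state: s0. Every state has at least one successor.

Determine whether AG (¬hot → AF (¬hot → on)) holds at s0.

Satisfied

States satisfying ¬hot → AF (¬hot → on): {s0, s1, s2, s3, s4, s5, s6, s7}.
States satisfying AG (¬hot → AF (¬hot → on)): {s0, s1, s2, s3, s4, s5, s6, s7}.
Every state reachable from s0 satisfies ¬hot → AF (¬hot → on).
s0 ∈ Sat(AG (¬hot → AF (¬hot → on))).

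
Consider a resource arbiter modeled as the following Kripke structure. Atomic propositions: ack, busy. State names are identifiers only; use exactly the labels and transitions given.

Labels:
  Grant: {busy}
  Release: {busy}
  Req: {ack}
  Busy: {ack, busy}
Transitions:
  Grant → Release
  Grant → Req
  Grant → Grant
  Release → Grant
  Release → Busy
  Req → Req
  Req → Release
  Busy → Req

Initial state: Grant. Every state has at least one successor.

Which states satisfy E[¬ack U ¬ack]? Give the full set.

{Grant, Release}

States satisfying ¬ack: {Grant, Release}.
States satisfying E[¬ack U ¬ack]: {Grant, Release}.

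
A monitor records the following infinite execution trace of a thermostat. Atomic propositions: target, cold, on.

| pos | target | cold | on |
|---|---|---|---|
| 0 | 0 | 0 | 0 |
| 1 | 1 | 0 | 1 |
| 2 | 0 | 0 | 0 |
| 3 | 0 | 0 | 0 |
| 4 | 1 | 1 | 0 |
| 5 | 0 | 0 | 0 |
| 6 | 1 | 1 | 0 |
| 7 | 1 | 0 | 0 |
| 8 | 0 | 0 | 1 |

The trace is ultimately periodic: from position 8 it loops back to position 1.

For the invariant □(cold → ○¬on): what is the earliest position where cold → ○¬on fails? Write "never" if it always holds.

never

cold → ○¬on holds at every position 0..8, and those are all the positions the trace ever visits, so the invariant □(cold → ○¬on) is never violated.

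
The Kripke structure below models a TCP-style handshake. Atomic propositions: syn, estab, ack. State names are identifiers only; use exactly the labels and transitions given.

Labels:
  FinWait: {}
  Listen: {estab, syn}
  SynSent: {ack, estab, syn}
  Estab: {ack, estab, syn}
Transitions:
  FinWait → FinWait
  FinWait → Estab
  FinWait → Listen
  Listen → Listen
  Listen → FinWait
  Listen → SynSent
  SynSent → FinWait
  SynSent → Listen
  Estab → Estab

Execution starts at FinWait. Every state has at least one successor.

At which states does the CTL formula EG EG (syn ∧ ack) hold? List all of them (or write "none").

{Estab}

States satisfying EG (syn ∧ ack): {Estab}.
States satisfying EG EG (syn ∧ ack): {Estab}.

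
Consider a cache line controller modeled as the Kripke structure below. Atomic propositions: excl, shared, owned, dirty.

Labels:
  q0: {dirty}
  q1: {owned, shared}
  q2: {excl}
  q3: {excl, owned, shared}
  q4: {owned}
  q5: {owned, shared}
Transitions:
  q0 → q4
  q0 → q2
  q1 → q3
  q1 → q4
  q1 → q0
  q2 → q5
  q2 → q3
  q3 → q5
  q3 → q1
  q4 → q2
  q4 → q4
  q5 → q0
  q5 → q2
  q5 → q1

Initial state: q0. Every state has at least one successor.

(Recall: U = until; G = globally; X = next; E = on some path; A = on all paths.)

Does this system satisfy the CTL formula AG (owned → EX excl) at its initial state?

No

States satisfying owned → EX excl: {q0, q1, q2, q4, q5}.
States satisfying AG (owned → EX excl): ∅.
q3 is reachable from q0 and violates owned → EX excl, so AG fails at q0.
q0 ∉ Sat(AG (owned → EX excl)).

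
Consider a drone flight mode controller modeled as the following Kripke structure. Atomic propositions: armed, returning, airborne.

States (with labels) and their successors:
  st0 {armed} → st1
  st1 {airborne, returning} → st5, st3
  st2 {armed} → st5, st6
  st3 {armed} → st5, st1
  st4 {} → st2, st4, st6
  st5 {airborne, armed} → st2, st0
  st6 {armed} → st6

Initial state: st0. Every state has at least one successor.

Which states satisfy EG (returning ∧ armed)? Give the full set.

none

States satisfying returning ∧ armed: ∅.
States satisfying EG (returning ∧ armed): ∅.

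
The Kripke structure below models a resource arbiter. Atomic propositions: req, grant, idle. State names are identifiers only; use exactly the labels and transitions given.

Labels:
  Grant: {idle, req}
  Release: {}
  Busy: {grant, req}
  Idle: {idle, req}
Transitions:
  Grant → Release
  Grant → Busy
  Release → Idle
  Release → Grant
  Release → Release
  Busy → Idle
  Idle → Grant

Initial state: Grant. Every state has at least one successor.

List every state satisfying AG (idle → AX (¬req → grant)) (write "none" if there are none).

none

States satisfying idle → AX (¬req → grant): {Release, Busy, Idle}.
States satisfying AG (idle → AX (¬req → grant)): ∅.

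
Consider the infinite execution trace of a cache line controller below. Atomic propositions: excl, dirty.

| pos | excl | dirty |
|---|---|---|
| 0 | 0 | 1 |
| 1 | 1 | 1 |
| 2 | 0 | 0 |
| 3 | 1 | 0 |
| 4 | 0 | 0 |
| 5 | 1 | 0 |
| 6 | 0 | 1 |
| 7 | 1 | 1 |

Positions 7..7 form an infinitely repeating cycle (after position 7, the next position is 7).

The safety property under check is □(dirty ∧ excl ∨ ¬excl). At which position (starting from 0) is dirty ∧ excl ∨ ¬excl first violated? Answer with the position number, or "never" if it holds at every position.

3

Check dirty ∧ excl ∨ ¬excl at each position in order: 0 ✓, 1 ✓, 2 ✓.
At position 3 the labels are {excl}, so dirty ∧ excl ∨ ¬excl is false there. This is the first violation.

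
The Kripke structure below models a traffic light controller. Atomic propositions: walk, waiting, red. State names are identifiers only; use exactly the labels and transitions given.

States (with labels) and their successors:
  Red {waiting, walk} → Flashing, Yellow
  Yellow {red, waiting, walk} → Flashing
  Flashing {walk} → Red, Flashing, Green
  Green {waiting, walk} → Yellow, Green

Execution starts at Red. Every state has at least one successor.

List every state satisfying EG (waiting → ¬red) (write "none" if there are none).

{Red, Flashing, Green}

States satisfying waiting → ¬red: {Red, Flashing, Green}.
States satisfying EG (waiting → ¬red): {Red, Flashing, Green}.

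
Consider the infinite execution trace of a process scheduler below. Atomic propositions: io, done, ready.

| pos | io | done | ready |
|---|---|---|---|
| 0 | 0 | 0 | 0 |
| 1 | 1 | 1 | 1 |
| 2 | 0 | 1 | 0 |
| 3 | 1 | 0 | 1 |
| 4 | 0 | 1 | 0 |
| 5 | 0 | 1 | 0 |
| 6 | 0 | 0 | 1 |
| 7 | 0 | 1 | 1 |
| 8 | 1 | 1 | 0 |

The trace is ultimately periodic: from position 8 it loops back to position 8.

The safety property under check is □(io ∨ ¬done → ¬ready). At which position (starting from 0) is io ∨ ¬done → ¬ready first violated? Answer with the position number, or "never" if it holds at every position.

1

Check io ∨ ¬done → ¬ready at each position in order: 0 ✓.
At position 1 the labels are {done, io, ready}, so io ∨ ¬done → ¬ready is false there. This is the first violation.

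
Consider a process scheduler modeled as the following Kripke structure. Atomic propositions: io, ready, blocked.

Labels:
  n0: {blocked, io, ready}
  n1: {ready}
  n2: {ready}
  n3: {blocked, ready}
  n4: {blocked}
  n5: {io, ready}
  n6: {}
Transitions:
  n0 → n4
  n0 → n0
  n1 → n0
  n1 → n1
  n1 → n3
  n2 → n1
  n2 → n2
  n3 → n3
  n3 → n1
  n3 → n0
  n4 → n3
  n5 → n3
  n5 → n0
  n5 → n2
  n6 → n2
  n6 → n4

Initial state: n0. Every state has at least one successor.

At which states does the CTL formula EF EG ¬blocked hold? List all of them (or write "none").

States satisfying EG ¬blocked: {n1, n2, n5, n6}.
States satisfying EF EG ¬blocked: {n0, n1, n2, n3, n4, n5, n6}.

{n0, n1, n2, n3, n4, n5, n6}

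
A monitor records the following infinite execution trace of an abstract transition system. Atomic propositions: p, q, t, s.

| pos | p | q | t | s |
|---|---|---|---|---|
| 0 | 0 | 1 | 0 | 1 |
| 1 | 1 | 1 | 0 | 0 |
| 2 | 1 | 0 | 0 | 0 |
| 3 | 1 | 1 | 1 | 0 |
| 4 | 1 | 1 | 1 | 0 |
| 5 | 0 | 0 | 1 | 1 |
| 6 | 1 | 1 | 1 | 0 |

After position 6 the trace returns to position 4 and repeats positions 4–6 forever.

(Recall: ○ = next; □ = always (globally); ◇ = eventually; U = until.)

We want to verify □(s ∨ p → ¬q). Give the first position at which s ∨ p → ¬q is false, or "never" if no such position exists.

At position 0 the labels are {q, s}, so s ∨ p → ¬q is false there. This is the first violation.

0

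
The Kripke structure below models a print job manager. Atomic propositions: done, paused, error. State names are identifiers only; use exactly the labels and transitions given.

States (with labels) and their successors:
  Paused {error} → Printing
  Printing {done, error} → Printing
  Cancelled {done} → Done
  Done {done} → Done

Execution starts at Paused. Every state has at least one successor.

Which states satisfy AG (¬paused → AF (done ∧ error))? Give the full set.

{Paused, Printing}

States satisfying ¬paused → AF (done ∧ error): {Paused, Printing}.
States satisfying AG (¬paused → AF (done ∧ error)): {Paused, Printing}.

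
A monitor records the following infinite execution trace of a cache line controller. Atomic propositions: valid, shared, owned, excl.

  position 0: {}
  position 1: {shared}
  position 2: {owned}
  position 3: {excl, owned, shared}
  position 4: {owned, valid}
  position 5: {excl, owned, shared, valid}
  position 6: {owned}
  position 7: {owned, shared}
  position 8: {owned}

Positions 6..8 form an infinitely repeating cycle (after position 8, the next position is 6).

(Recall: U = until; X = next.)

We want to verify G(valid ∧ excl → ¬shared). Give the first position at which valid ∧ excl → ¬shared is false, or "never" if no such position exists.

5

Check valid ∧ excl → ¬shared at each position in order: 0 ✓, 1 ✓, 2 ✓, 3 ✓, 4 ✓.
At position 5 the labels are {excl, owned, shared, valid}, so valid ∧ excl → ¬shared is false there. This is the first violation.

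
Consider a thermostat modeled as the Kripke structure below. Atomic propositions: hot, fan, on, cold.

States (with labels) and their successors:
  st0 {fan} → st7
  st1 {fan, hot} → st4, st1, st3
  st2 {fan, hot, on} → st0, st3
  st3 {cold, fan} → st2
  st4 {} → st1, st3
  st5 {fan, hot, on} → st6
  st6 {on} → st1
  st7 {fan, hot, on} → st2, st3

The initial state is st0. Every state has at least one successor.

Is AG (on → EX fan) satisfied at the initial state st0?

States satisfying on → EX fan: {st0, st1, st2, st3, st4, st6, st7}.
States satisfying AG (on → EX fan): {st0, st1, st2, st3, st4, st6, st7}.
Every state reachable from st0 satisfies on → EX fan.
st0 ∈ Sat(AG (on → EX fan)).

Holds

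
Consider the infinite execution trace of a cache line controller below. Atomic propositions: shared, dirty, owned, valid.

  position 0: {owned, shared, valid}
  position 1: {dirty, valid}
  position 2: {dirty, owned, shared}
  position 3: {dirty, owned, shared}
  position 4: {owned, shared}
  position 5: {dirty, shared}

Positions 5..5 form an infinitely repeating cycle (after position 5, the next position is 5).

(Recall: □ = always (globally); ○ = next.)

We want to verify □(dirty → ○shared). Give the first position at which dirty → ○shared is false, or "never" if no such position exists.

dirty → ○shared holds at every position 0..5, and those are all the positions the trace ever visits, so the invariant □(dirty → ○shared) is never violated.

never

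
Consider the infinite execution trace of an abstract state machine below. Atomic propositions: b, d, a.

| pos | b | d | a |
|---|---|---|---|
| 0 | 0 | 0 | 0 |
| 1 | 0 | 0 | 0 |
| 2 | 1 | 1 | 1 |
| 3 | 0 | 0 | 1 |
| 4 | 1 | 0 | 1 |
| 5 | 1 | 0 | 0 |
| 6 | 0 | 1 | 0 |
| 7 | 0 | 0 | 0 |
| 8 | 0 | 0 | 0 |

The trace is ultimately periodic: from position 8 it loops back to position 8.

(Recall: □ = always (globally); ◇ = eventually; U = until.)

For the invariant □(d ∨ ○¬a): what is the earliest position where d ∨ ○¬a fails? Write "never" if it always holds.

Check d ∨ ○¬a at each position in order: 0 ✓.
At position 1 the labels are {} and the next position 2 has {a, b, d}, so d ∨ ○¬a is false there. This is the first violation.

1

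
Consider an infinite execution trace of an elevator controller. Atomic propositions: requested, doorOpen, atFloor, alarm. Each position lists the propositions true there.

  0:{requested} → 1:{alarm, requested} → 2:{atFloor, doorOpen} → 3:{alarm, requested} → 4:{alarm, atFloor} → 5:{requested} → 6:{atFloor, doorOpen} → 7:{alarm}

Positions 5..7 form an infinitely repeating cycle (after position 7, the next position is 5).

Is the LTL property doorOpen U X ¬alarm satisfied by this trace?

Does not hold

Walking from position 0: at position 0, X ¬alarm has not yet held and doorOpen fails, so doorOpen U X ¬alarm is false.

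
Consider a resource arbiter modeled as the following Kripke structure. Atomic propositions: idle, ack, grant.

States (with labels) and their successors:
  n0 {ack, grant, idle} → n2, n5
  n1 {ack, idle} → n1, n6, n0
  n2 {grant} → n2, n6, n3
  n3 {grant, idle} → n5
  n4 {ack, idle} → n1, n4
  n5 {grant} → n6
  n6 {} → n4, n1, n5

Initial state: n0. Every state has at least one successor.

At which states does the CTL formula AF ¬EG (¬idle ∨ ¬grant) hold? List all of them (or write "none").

{n0, n3}

States satisfying ¬EG (¬idle ∨ ¬grant): {n0, n3}.
States satisfying AF ¬EG (¬idle ∨ ¬grant): {n0, n3}.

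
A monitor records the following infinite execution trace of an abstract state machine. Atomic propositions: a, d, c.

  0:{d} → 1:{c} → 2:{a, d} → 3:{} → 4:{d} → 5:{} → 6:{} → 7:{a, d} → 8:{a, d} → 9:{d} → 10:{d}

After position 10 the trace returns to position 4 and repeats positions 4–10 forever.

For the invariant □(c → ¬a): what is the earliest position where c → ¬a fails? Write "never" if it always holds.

c → ¬a holds at every position 0..10, and those are all the positions the trace ever visits, so the invariant □(c → ¬a) is never violated.

never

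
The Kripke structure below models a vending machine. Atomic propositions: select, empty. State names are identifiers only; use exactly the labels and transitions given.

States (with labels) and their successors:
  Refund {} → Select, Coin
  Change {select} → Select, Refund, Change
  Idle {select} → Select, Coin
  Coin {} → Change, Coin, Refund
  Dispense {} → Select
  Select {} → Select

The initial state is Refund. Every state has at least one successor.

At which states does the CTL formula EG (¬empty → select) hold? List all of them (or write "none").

States satisfying ¬empty → select: {Change, Idle}.
States satisfying EG (¬empty → select): {Change}.

{Change}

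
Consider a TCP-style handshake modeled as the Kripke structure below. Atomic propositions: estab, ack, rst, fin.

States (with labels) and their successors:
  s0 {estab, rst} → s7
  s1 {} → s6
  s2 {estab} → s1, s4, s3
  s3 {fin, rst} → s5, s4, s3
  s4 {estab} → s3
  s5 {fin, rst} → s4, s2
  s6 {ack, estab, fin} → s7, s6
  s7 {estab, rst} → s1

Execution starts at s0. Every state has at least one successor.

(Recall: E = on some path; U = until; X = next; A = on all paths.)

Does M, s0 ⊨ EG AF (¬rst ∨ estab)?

States satisfying AF (¬rst ∨ estab): {s0, s1, s2, s4, s5, s6, s7}.
States satisfying EG AF (¬rst ∨ estab): {s0, s1, s2, s5, s6, s7}.
s0 ∈ Sat(EG AF (¬rst ∨ estab)).

Yes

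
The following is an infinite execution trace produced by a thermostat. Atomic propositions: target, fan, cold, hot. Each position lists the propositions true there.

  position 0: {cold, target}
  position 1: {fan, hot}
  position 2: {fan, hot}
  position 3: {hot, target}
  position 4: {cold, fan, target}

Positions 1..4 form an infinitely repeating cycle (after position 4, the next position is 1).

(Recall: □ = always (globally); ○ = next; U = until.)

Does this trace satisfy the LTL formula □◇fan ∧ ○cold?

Violated

◇fan holds at every position 0..4, and those are all positions ever visited, so □◇fan holds.
The position after 0 is 1; cold is false there.
At position 0: □◇fan is true; ○cold is false; so □◇fan ∧ ○cold is false.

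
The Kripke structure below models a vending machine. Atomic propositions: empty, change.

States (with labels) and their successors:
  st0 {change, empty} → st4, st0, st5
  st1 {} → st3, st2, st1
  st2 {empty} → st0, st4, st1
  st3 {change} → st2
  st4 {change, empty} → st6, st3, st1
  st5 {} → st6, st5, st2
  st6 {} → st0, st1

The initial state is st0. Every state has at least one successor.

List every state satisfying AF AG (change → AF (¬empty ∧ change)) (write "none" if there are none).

none

States satisfying AG (change → AF (¬empty ∧ change)): ∅.
States satisfying AF AG (change → AF (¬empty ∧ change)): ∅.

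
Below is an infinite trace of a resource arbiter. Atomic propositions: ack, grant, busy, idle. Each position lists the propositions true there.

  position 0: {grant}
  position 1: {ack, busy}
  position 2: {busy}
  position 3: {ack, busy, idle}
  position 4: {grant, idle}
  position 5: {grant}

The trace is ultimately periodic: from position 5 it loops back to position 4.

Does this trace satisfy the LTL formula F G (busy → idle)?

G (busy → idle) holds at position 3, which is reachable from 0, so F G (busy → idle) holds.

Yes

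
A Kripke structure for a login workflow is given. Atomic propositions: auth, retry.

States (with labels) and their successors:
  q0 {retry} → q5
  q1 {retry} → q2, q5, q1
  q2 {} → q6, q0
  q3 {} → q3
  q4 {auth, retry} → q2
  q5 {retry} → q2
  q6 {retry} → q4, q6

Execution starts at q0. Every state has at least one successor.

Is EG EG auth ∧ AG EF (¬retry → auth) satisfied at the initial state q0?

States satisfying EG auth: ∅.
States satisfying EG EG auth: ∅.
States satisfying EF (¬retry → auth): {q0, q1, q2, q4, q5, q6}.
States satisfying AG EF (¬retry → auth): {q0, q1, q2, q4, q5, q6}.
States satisfying EG EG auth ∧ AG EF (¬retry → auth): ∅.
q0 ∉ Sat(EG EG auth ∧ AG EF (¬retry → auth)).

Violated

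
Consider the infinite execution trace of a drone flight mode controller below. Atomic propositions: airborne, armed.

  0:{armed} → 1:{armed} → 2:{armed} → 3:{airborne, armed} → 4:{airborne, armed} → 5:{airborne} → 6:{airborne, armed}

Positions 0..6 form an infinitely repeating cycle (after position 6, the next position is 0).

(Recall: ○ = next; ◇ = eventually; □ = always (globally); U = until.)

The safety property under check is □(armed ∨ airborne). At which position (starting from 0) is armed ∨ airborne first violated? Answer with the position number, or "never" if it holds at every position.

never

armed ∨ airborne holds at every position 0..6, and those are all the positions the trace ever visits, so the invariant □(armed ∨ airborne) is never violated.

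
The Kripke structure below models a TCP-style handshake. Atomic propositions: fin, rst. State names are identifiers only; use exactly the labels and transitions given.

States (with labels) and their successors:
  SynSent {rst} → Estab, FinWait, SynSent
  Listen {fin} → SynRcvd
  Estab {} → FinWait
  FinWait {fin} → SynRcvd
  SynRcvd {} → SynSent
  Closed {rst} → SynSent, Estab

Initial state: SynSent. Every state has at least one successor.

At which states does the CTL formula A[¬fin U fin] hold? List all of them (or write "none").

{Listen, Estab, FinWait}

States satisfying ¬fin: {SynSent, Estab, SynRcvd, Closed}.
States satisfying fin: {Listen, FinWait}.
States satisfying A[¬fin U fin]: {Listen, Estab, FinWait}.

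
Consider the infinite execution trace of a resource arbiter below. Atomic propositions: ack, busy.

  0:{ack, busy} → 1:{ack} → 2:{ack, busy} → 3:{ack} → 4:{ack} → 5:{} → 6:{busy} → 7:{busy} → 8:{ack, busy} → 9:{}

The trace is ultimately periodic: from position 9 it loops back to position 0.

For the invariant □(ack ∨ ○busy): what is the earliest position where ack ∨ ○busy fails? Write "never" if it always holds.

never

ack ∨ ○busy holds at every position 0..9, and those are all the positions the trace ever visits, so the invariant □(ack ∨ ○busy) is never violated.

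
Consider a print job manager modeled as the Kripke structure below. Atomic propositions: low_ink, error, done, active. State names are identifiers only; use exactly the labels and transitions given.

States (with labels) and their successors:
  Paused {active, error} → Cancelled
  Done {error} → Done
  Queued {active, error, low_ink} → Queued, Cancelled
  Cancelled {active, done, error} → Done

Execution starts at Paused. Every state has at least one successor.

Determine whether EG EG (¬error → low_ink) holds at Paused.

Yes

States satisfying EG (¬error → low_ink): {Paused, Done, Queued, Cancelled}.
States satisfying EG EG (¬error → low_ink): {Paused, Done, Queued, Cancelled}.
Paused ∈ Sat(EG EG (¬error → low_ink)).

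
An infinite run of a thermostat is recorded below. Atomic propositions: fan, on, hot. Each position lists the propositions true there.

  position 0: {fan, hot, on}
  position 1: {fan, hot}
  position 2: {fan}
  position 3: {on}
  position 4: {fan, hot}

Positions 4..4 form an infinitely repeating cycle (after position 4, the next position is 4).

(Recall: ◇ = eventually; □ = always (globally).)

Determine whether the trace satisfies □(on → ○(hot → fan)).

on → ○(hot → fan) holds at every position 0..4, and those are all positions ever visited, so □(on → ○(hot → fan)) holds.
Positions where on holds: 0, 3.
Check ○(hot → fan) at each: 0→ok, 3→ok.

Satisfied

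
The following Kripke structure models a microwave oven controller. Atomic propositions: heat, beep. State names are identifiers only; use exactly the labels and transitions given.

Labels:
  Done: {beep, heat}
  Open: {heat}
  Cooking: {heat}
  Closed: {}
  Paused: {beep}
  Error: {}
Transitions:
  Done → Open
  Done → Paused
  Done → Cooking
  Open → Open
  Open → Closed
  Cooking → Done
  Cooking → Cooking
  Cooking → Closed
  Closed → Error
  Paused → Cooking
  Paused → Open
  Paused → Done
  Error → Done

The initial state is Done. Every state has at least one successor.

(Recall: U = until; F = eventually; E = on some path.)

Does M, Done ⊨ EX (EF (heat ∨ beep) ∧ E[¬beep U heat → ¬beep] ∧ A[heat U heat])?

Holds

States satisfying EX (EF (heat ∨ beep) ∧ E[¬beep U heat → ¬beep] ∧ A[heat U heat]): {Done, Open, Cooking, Paused}.
Done ∈ Sat(EX (EF (heat ∨ beep) ∧ E[¬beep U heat → ¬beep] ∧ A[heat U heat])).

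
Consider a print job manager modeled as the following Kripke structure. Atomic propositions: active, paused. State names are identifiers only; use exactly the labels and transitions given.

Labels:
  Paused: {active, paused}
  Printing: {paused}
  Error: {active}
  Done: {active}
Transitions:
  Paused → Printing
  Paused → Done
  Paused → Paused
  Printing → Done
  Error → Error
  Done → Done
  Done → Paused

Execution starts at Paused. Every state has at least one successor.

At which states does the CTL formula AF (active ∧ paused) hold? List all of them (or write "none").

{Paused}

States satisfying active ∧ paused: {Paused}.
States satisfying AF (active ∧ paused): {Paused}.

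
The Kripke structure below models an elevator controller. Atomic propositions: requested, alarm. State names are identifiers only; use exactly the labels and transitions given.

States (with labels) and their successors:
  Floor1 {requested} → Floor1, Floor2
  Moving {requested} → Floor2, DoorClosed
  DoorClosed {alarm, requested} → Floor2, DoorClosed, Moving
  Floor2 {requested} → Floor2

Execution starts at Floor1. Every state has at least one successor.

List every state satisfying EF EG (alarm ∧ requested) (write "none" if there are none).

{Moving, DoorClosed}

States satisfying EG (alarm ∧ requested): {DoorClosed}.
States satisfying EF EG (alarm ∧ requested): {Moving, DoorClosed}.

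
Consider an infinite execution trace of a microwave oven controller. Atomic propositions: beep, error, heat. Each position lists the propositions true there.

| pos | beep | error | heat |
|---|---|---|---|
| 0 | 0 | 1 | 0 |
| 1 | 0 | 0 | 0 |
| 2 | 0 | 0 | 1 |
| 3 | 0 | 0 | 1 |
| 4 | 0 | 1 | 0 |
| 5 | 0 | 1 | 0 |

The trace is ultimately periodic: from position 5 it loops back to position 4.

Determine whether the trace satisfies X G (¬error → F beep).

The position after 0 is 1; G (¬error → F beep) is false there.

No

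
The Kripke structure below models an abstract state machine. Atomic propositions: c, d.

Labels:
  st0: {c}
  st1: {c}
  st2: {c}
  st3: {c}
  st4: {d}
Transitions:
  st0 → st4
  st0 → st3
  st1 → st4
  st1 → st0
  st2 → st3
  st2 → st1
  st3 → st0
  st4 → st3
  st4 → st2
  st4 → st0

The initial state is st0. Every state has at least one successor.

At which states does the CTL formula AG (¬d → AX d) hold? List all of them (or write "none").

States satisfying ¬d → AX d: {st4}.
States satisfying AG (¬d → AX d): ∅.

none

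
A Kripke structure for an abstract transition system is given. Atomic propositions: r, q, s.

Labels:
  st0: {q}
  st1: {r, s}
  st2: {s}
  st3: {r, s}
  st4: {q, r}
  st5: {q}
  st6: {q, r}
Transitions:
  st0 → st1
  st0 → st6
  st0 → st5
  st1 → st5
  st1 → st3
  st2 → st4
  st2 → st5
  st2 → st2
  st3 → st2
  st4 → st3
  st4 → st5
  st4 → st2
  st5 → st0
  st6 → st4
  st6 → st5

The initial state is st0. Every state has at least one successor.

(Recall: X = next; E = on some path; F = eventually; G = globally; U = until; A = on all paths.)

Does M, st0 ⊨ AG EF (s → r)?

Yes

States satisfying EF (s → r): {st0, st1, st2, st3, st4, st5, st6}.
States satisfying AG EF (s → r): {st0, st1, st2, st3, st4, st5, st6}.
Every state reachable from st0 satisfies EF (s → r).
st0 ∈ Sat(AG EF (s → r)).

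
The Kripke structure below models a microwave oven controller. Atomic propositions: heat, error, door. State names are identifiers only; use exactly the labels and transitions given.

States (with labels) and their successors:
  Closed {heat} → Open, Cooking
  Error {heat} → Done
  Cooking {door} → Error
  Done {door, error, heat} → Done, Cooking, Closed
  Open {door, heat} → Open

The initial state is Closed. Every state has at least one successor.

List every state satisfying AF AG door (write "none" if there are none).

{Open}

States satisfying AG door: {Open}.
States satisfying AF AG door: {Open}.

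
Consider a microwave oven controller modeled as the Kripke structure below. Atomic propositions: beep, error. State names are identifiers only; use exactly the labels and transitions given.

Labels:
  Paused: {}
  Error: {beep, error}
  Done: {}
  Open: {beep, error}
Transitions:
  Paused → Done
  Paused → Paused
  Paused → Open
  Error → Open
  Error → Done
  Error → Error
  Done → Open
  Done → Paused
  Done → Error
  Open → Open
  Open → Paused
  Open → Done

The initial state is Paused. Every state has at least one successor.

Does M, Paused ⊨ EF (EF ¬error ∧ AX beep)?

Violated

States satisfying EF ¬error ∧ AX beep: ∅.
States satisfying EF (EF ¬error ∧ AX beep): ∅.
No suitable path/successor from Paused witnesses the formula.
Paused ∉ Sat(EF (EF ¬error ∧ AX beep)).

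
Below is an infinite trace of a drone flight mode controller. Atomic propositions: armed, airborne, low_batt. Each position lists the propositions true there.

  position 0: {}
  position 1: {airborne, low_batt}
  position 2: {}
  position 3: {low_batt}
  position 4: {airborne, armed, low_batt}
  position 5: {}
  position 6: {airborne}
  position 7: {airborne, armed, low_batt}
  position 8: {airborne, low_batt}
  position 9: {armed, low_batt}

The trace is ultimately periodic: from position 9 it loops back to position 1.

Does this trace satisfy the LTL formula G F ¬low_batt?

Yes

F ¬low_batt holds at every position 0..9, and those are all positions ever visited, so G F ¬low_batt holds.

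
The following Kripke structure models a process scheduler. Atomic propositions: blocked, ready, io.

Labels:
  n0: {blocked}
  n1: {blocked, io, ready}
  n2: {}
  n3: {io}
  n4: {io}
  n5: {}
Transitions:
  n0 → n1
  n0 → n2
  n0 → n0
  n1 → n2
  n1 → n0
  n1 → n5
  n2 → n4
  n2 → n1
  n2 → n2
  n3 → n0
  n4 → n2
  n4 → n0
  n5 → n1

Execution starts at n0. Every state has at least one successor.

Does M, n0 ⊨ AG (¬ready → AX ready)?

States satisfying ¬ready → AX ready: {n1, n5}.
States satisfying AG (¬ready → AX ready): ∅.
n0 is reachable from n0 and violates ¬ready → AX ready, so AG fails at n0.
n0 ∉ Sat(AG (¬ready → AX ready)).

Violated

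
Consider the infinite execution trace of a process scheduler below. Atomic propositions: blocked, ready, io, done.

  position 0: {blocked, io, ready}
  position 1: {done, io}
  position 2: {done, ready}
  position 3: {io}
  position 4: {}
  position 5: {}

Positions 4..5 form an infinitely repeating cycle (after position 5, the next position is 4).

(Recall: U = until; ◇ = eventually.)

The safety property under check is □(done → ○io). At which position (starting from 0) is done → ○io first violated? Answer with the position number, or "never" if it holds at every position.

1

Check done → ○io at each position in order: 0 ✓.
At position 1 the labels are {done, io} and the next position 2 has {done, ready}, so done → ○io is false there. This is the first violation.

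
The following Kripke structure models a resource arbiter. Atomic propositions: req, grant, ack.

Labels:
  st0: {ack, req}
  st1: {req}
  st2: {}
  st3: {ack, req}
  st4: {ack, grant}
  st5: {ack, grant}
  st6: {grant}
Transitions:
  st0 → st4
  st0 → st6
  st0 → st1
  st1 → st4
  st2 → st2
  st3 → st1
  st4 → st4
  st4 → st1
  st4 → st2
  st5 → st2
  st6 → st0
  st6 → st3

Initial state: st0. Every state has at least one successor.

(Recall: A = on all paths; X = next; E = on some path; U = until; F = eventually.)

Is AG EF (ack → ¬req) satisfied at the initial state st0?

Yes

States satisfying EF (ack → ¬req): {st0, st1, st2, st3, st4, st5, st6}.
States satisfying AG EF (ack → ¬req): {st0, st1, st2, st3, st4, st5, st6}.
Every state reachable from st0 satisfies EF (ack → ¬req).
st0 ∈ Sat(AG EF (ack → ¬req)).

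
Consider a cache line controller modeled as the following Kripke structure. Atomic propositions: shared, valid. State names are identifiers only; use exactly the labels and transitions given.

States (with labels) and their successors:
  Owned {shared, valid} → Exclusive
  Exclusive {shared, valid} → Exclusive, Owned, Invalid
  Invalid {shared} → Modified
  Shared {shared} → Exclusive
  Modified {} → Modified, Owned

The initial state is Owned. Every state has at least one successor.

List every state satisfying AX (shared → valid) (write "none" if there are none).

States satisfying shared → valid: {Owned, Exclusive, Modified}.
States satisfying AX (shared → valid): {Owned, Invalid, Shared, Modified}.

{Owned, Invalid, Shared, Modified}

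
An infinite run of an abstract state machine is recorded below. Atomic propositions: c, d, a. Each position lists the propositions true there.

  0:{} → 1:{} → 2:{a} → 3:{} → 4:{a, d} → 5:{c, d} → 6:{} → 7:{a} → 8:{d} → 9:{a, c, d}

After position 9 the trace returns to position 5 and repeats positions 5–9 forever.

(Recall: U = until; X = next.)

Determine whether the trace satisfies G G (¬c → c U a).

G (¬c → c U a) must hold at every position from 0 onward. It fails at position 0, so G G (¬c → c U a) is false.

Violated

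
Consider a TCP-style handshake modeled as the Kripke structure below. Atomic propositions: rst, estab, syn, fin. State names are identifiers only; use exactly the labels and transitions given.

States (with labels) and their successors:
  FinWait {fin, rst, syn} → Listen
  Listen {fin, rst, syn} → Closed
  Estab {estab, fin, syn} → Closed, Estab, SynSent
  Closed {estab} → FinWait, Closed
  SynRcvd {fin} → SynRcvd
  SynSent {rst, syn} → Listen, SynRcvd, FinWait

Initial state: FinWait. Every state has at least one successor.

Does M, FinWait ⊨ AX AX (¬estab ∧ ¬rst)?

Does not hold

States satisfying AX (¬estab ∧ ¬rst): {SynRcvd}.
States satisfying AX AX (¬estab ∧ ¬rst): {SynRcvd}.
FinWait ∉ Sat(AX AX (¬estab ∧ ¬rst)).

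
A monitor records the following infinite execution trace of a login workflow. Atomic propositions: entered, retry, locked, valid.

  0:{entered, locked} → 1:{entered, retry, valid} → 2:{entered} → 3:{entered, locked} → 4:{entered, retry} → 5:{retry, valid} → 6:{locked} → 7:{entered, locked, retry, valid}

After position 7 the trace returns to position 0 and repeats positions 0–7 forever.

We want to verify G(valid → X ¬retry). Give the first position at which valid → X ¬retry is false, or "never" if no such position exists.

valid → X ¬retry holds at every position 0..7, and those are all the positions the trace ever visits, so the invariant G(valid → X ¬retry) is never violated.

never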